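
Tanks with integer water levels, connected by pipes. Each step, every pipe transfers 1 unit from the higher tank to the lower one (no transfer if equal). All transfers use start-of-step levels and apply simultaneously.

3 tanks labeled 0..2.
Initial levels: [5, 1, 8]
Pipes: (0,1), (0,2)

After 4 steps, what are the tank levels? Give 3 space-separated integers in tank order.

Answer: 4 5 5

Derivation:
Step 1: flows [0->1,2->0] -> levels [5 2 7]
Step 2: flows [0->1,2->0] -> levels [5 3 6]
Step 3: flows [0->1,2->0] -> levels [5 4 5]
Step 4: flows [0->1,0=2] -> levels [4 5 5]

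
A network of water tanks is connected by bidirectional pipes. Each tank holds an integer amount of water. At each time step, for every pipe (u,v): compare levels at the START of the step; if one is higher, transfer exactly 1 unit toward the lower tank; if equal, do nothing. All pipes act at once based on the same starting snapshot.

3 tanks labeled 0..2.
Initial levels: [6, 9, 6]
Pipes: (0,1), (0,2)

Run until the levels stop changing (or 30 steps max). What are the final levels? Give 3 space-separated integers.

Answer: 7 7 7

Derivation:
Step 1: flows [1->0,0=2] -> levels [7 8 6]
Step 2: flows [1->0,0->2] -> levels [7 7 7]
Step 3: flows [0=1,0=2] -> levels [7 7 7]
  -> stable (no change)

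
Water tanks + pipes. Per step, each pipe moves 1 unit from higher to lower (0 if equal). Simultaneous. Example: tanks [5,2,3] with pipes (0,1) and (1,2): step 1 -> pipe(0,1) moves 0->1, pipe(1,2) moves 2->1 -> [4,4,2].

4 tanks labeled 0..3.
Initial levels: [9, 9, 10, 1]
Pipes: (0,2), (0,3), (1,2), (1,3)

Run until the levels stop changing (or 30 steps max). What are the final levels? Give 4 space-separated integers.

Answer: 8 8 6 7

Derivation:
Step 1: flows [2->0,0->3,2->1,1->3] -> levels [9 9 8 3]
Step 2: flows [0->2,0->3,1->2,1->3] -> levels [7 7 10 5]
Step 3: flows [2->0,0->3,2->1,1->3] -> levels [7 7 8 7]
Step 4: flows [2->0,0=3,2->1,1=3] -> levels [8 8 6 7]
Step 5: flows [0->2,0->3,1->2,1->3] -> levels [6 6 8 9]
Step 6: flows [2->0,3->0,2->1,3->1] -> levels [8 8 6 7]
  -> period-2 cycle: step 6 state = step 4 state; never stabilizes
  -> state at step 30: (30-4) mod 2 = 0, same as step 4 -> [8 8 6 7]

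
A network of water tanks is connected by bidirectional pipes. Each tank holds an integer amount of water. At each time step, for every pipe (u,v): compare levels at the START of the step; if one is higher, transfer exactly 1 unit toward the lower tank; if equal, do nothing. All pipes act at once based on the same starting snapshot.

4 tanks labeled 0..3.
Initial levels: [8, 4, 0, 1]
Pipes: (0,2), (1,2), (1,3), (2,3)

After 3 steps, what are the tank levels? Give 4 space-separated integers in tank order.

Step 1: flows [0->2,1->2,1->3,3->2] -> levels [7 2 3 1]
Step 2: flows [0->2,2->1,1->3,2->3] -> levels [6 2 2 3]
Step 3: flows [0->2,1=2,3->1,3->2] -> levels [5 3 4 1]

Answer: 5 3 4 1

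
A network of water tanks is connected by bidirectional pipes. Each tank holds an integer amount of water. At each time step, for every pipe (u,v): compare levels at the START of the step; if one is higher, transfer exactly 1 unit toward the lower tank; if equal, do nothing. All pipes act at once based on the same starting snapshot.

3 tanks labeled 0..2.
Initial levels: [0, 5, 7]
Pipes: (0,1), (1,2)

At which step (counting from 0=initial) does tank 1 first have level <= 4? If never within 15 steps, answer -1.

Step 1: flows [1->0,2->1] -> levels [1 5 6]
Step 2: flows [1->0,2->1] -> levels [2 5 5]
Step 3: flows [1->0,1=2] -> levels [3 4 5]
Tank 1 first reaches <=4 at step 3

Answer: 3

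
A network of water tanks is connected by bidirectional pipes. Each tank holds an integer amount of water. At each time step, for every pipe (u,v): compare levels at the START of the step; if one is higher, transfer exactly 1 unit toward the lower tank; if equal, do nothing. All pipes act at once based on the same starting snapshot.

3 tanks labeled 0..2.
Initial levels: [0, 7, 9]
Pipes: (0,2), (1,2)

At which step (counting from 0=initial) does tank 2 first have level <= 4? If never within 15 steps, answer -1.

Answer: 7

Derivation:
Step 1: flows [2->0,2->1] -> levels [1 8 7]
Step 2: flows [2->0,1->2] -> levels [2 7 7]
Step 3: flows [2->0,1=2] -> levels [3 7 6]
Step 4: flows [2->0,1->2] -> levels [4 6 6]
Step 5: flows [2->0,1=2] -> levels [5 6 5]
Step 6: flows [0=2,1->2] -> levels [5 5 6]
Step 7: flows [2->0,2->1] -> levels [6 6 4]
Tank 2 first reaches <=4 at step 7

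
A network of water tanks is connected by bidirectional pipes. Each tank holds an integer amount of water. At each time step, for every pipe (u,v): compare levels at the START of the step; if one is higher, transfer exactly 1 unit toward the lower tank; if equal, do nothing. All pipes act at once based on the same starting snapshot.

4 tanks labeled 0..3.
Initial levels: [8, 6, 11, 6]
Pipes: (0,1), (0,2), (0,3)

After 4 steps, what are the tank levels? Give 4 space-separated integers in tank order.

Answer: 10 7 7 7

Derivation:
Step 1: flows [0->1,2->0,0->3] -> levels [7 7 10 7]
Step 2: flows [0=1,2->0,0=3] -> levels [8 7 9 7]
Step 3: flows [0->1,2->0,0->3] -> levels [7 8 8 8]
Step 4: flows [1->0,2->0,3->0] -> levels [10 7 7 7]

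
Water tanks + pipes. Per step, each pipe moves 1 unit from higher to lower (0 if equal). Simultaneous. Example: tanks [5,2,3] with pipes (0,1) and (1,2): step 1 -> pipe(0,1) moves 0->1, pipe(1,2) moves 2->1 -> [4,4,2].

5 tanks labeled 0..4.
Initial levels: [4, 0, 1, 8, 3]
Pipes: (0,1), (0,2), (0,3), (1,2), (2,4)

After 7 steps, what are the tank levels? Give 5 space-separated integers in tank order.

Step 1: flows [0->1,0->2,3->0,2->1,4->2] -> levels [3 2 2 7 2]
Step 2: flows [0->1,0->2,3->0,1=2,2=4] -> levels [2 3 3 6 2]
Step 3: flows [1->0,2->0,3->0,1=2,2->4] -> levels [5 2 1 5 3]
Step 4: flows [0->1,0->2,0=3,1->2,4->2] -> levels [3 2 4 5 2]
Step 5: flows [0->1,2->0,3->0,2->1,2->4] -> levels [4 4 1 4 3]
Step 6: flows [0=1,0->2,0=3,1->2,4->2] -> levels [3 3 4 4 2]
Step 7: flows [0=1,2->0,3->0,2->1,2->4] -> levels [5 4 1 3 3]

Answer: 5 4 1 3 3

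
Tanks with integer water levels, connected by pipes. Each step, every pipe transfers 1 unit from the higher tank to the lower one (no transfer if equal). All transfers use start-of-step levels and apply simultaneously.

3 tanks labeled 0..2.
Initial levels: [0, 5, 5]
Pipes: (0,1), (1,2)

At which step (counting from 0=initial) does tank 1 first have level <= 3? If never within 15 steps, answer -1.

Answer: 3

Derivation:
Step 1: flows [1->0,1=2] -> levels [1 4 5]
Step 2: flows [1->0,2->1] -> levels [2 4 4]
Step 3: flows [1->0,1=2] -> levels [3 3 4]
Tank 1 first reaches <=3 at step 3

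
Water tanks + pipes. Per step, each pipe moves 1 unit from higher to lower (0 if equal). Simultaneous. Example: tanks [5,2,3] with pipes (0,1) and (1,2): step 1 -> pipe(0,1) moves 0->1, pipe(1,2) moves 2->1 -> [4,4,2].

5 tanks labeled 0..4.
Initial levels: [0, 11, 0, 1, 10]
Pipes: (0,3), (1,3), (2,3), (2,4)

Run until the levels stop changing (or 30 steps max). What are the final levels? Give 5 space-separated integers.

Step 1: flows [3->0,1->3,3->2,4->2] -> levels [1 10 2 0 9]
Step 2: flows [0->3,1->3,2->3,4->2] -> levels [0 9 2 3 8]
Step 3: flows [3->0,1->3,3->2,4->2] -> levels [1 8 4 2 7]
Step 4: flows [3->0,1->3,2->3,4->2] -> levels [2 7 4 3 6]
Step 5: flows [3->0,1->3,2->3,4->2] -> levels [3 6 4 4 5]
Step 6: flows [3->0,1->3,2=3,4->2] -> levels [4 5 5 4 4]
Step 7: flows [0=3,1->3,2->3,2->4] -> levels [4 4 3 6 5]
Step 8: flows [3->0,3->1,3->2,4->2] -> levels [5 5 5 3 4]
Step 9: flows [0->3,1->3,2->3,2->4] -> levels [4 4 3 6 5]
  -> period-2 cycle: step 9 state = step 7 state; never stabilizes
  -> state at step 30: (30-7) mod 2 = 1, same as step 8 -> [5 5 5 3 4]

Answer: 5 5 5 3 4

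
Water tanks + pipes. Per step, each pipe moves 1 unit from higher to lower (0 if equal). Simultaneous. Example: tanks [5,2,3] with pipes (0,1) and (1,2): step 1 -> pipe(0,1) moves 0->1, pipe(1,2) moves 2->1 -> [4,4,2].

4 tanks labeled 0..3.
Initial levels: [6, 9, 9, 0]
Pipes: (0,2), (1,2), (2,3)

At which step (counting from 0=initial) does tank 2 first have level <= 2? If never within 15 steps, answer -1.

Step 1: flows [2->0,1=2,2->3] -> levels [7 9 7 1]
Step 2: flows [0=2,1->2,2->3] -> levels [7 8 7 2]
Step 3: flows [0=2,1->2,2->3] -> levels [7 7 7 3]
Step 4: flows [0=2,1=2,2->3] -> levels [7 7 6 4]
Step 5: flows [0->2,1->2,2->3] -> levels [6 6 7 5]
Step 6: flows [2->0,2->1,2->3] -> levels [7 7 4 6]
Step 7: flows [0->2,1->2,3->2] -> levels [6 6 7 5]
  -> period-2 cycle (repeats step 5); tank 2 never drops to <=2
Tank 2 never reaches <=2 within 15 steps

Answer: -1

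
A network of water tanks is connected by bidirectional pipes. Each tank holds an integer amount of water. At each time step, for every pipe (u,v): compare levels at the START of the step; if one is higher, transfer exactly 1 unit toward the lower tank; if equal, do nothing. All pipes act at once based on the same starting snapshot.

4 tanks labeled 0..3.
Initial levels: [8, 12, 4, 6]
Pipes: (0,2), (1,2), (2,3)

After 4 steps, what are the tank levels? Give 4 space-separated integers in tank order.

Answer: 7 8 8 7

Derivation:
Step 1: flows [0->2,1->2,3->2] -> levels [7 11 7 5]
Step 2: flows [0=2,1->2,2->3] -> levels [7 10 7 6]
Step 3: flows [0=2,1->2,2->3] -> levels [7 9 7 7]
Step 4: flows [0=2,1->2,2=3] -> levels [7 8 8 7]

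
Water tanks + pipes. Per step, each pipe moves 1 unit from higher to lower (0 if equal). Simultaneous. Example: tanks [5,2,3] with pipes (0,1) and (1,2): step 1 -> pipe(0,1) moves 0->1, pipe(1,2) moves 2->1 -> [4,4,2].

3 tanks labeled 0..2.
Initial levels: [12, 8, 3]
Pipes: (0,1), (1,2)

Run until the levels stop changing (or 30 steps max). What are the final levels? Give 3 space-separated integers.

Step 1: flows [0->1,1->2] -> levels [11 8 4]
Step 2: flows [0->1,1->2] -> levels [10 8 5]
Step 3: flows [0->1,1->2] -> levels [9 8 6]
Step 4: flows [0->1,1->2] -> levels [8 8 7]
Step 5: flows [0=1,1->2] -> levels [8 7 8]
Step 6: flows [0->1,2->1] -> levels [7 9 7]
Step 7: flows [1->0,1->2] -> levels [8 7 8]
  -> period-2 cycle: step 7 state = step 5 state; never stabilizes
  -> state at step 30: (30-5) mod 2 = 1, same as step 6 -> [7 9 7]

Answer: 7 9 7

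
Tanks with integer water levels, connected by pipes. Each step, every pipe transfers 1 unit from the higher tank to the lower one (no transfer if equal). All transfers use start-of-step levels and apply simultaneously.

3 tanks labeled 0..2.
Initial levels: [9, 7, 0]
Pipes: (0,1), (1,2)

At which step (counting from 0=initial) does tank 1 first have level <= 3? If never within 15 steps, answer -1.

Step 1: flows [0->1,1->2] -> levels [8 7 1]
Step 2: flows [0->1,1->2] -> levels [7 7 2]
Step 3: flows [0=1,1->2] -> levels [7 6 3]
Step 4: flows [0->1,1->2] -> levels [6 6 4]
Step 5: flows [0=1,1->2] -> levels [6 5 5]
Step 6: flows [0->1,1=2] -> levels [5 6 5]
Step 7: flows [1->0,1->2] -> levels [6 4 6]
Step 8: flows [0->1,2->1] -> levels [5 6 5]
  -> period-2 cycle (repeats step 6); tank 1 never drops to <=3
Tank 1 never reaches <=3 within 15 steps

Answer: -1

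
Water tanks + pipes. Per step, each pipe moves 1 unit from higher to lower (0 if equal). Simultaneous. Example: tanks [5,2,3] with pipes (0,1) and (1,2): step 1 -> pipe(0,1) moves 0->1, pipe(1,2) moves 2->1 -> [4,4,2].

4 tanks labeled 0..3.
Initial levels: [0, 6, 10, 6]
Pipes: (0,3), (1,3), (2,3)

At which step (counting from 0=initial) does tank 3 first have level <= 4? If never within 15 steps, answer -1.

Answer: 7

Derivation:
Step 1: flows [3->0,1=3,2->3] -> levels [1 6 9 6]
Step 2: flows [3->0,1=3,2->3] -> levels [2 6 8 6]
Step 3: flows [3->0,1=3,2->3] -> levels [3 6 7 6]
Step 4: flows [3->0,1=3,2->3] -> levels [4 6 6 6]
Step 5: flows [3->0,1=3,2=3] -> levels [5 6 6 5]
Step 6: flows [0=3,1->3,2->3] -> levels [5 5 5 7]
Step 7: flows [3->0,3->1,3->2] -> levels [6 6 6 4]
Tank 3 first reaches <=4 at step 7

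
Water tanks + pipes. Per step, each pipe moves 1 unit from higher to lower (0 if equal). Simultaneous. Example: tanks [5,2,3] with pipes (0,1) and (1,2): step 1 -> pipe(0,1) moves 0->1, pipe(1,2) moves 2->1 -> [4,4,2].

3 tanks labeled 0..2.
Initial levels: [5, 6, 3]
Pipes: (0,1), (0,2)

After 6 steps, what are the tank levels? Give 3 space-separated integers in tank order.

Step 1: flows [1->0,0->2] -> levels [5 5 4]
Step 2: flows [0=1,0->2] -> levels [4 5 5]
Step 3: flows [1->0,2->0] -> levels [6 4 4]
Step 4: flows [0->1,0->2] -> levels [4 5 5]
  -> period-2 cycle: step 4 state = step 2 state
  -> state at step 6: (6-2) mod 2 = 0, same as step 2 -> [4 5 5]

Answer: 4 5 5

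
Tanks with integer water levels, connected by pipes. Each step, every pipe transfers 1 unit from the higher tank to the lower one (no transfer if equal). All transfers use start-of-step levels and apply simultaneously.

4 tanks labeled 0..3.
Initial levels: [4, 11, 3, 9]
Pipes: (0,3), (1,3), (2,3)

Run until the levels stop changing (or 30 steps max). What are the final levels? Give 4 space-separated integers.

Step 1: flows [3->0,1->3,3->2] -> levels [5 10 4 8]
Step 2: flows [3->0,1->3,3->2] -> levels [6 9 5 7]
Step 3: flows [3->0,1->3,3->2] -> levels [7 8 6 6]
Step 4: flows [0->3,1->3,2=3] -> levels [6 7 6 8]
Step 5: flows [3->0,3->1,3->2] -> levels [7 8 7 5]
Step 6: flows [0->3,1->3,2->3] -> levels [6 7 6 8]
  -> period-2 cycle: step 6 state = step 4 state; never stabilizes
  -> state at step 30: (30-4) mod 2 = 0, same as step 4 -> [6 7 6 8]

Answer: 6 7 6 8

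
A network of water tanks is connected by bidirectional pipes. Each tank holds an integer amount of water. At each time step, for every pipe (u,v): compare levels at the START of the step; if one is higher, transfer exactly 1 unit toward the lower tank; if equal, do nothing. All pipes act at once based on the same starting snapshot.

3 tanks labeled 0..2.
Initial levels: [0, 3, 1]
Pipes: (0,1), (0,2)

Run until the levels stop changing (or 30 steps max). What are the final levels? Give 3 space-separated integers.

Step 1: flows [1->0,2->0] -> levels [2 2 0]
Step 2: flows [0=1,0->2] -> levels [1 2 1]
Step 3: flows [1->0,0=2] -> levels [2 1 1]
Step 4: flows [0->1,0->2] -> levels [0 2 2]
Step 5: flows [1->0,2->0] -> levels [2 1 1]
  -> period-2 cycle: step 5 state = step 3 state; never stabilizes
  -> state at step 30: (30-3) mod 2 = 1, same as step 4 -> [0 2 2]

Answer: 0 2 2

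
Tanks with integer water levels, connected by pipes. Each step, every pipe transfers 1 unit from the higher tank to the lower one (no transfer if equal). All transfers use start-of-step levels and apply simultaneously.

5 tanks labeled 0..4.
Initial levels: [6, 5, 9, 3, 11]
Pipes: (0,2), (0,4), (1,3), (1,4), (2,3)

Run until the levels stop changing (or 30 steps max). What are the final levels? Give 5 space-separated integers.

Step 1: flows [2->0,4->0,1->3,4->1,2->3] -> levels [8 5 7 5 9]
Step 2: flows [0->2,4->0,1=3,4->1,2->3] -> levels [8 6 7 6 7]
Step 3: flows [0->2,0->4,1=3,4->1,2->3] -> levels [6 7 7 7 7]
Step 4: flows [2->0,4->0,1=3,1=4,2=3] -> levels [8 7 6 7 6]
Step 5: flows [0->2,0->4,1=3,1->4,3->2] -> levels [6 6 8 6 8]
Step 6: flows [2->0,4->0,1=3,4->1,2->3] -> levels [8 7 6 7 6]
  -> period-2 cycle: step 6 state = step 4 state; never stabilizes
  -> state at step 30: (30-4) mod 2 = 0, same as step 4 -> [8 7 6 7 6]

Answer: 8 7 6 7 6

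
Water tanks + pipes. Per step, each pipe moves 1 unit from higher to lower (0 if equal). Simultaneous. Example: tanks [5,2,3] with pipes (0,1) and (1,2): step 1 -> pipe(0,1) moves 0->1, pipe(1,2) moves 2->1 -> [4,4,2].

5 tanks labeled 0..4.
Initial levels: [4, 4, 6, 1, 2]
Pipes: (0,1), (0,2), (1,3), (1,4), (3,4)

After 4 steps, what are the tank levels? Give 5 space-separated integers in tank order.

Step 1: flows [0=1,2->0,1->3,1->4,4->3] -> levels [5 2 5 3 2]
Step 2: flows [0->1,0=2,3->1,1=4,3->4] -> levels [4 4 5 1 3]
Step 3: flows [0=1,2->0,1->3,1->4,4->3] -> levels [5 2 4 3 3]
Step 4: flows [0->1,0->2,3->1,4->1,3=4] -> levels [3 5 5 2 2]

Answer: 3 5 5 2 2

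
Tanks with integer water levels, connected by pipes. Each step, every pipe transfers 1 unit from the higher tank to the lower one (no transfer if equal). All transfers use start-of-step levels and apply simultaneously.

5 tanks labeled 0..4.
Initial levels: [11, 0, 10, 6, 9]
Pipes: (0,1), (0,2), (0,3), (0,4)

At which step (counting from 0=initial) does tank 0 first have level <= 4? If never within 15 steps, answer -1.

Step 1: flows [0->1,0->2,0->3,0->4] -> levels [7 1 11 7 10]
Step 2: flows [0->1,2->0,0=3,4->0] -> levels [8 2 10 7 9]
Step 3: flows [0->1,2->0,0->3,4->0] -> levels [8 3 9 8 8]
Step 4: flows [0->1,2->0,0=3,0=4] -> levels [8 4 8 8 8]
Step 5: flows [0->1,0=2,0=3,0=4] -> levels [7 5 8 8 8]
Step 6: flows [0->1,2->0,3->0,4->0] -> levels [9 6 7 7 7]
Step 7: flows [0->1,0->2,0->3,0->4] -> levels [5 7 8 8 8]
Step 8: flows [1->0,2->0,3->0,4->0] -> levels [9 6 7 7 7]
  -> period-2 cycle (repeats step 6); tank 0 never drops to <=4
Tank 0 never reaches <=4 within 15 steps

Answer: -1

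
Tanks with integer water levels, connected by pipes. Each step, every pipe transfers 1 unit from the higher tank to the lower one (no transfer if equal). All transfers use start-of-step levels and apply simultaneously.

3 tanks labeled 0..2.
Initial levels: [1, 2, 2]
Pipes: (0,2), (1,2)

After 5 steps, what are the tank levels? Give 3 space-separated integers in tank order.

Step 1: flows [2->0,1=2] -> levels [2 2 1]
Step 2: flows [0->2,1->2] -> levels [1 1 3]
Step 3: flows [2->0,2->1] -> levels [2 2 1]
  -> period-2 cycle: step 3 state = step 1 state
  -> state at step 5: (5-1) mod 2 = 0, same as step 1 -> [2 2 1]

Answer: 2 2 1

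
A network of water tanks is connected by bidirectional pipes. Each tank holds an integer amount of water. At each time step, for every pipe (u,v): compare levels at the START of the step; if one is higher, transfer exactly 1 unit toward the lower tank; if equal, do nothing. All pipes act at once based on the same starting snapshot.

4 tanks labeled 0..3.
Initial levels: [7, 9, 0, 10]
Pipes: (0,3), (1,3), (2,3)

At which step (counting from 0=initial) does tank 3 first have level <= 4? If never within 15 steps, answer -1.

Answer: -1

Derivation:
Step 1: flows [3->0,3->1,3->2] -> levels [8 10 1 7]
Step 2: flows [0->3,1->3,3->2] -> levels [7 9 2 8]
Step 3: flows [3->0,1->3,3->2] -> levels [8 8 3 7]
Step 4: flows [0->3,1->3,3->2] -> levels [7 7 4 8]
Step 5: flows [3->0,3->1,3->2] -> levels [8 8 5 5]
Step 6: flows [0->3,1->3,2=3] -> levels [7 7 5 7]
Step 7: flows [0=3,1=3,3->2] -> levels [7 7 6 6]
Step 8: flows [0->3,1->3,2=3] -> levels [6 6 6 8]
Step 9: flows [3->0,3->1,3->2] -> levels [7 7 7 5]
Step 10: flows [0->3,1->3,2->3] -> levels [6 6 6 8]
  -> period-2 cycle (repeats step 8); tank 3 never drops to <=4
Tank 3 never reaches <=4 within 15 steps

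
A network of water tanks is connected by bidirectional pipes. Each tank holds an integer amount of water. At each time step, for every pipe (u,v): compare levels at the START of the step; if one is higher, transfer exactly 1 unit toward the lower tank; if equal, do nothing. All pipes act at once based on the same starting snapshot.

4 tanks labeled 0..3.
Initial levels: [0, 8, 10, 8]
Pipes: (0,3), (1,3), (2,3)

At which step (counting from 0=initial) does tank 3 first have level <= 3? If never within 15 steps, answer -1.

Answer: -1

Derivation:
Step 1: flows [3->0,1=3,2->3] -> levels [1 8 9 8]
Step 2: flows [3->0,1=3,2->3] -> levels [2 8 8 8]
Step 3: flows [3->0,1=3,2=3] -> levels [3 8 8 7]
Step 4: flows [3->0,1->3,2->3] -> levels [4 7 7 8]
Step 5: flows [3->0,3->1,3->2] -> levels [5 8 8 5]
Step 6: flows [0=3,1->3,2->3] -> levels [5 7 7 7]
Step 7: flows [3->0,1=3,2=3] -> levels [6 7 7 6]
Step 8: flows [0=3,1->3,2->3] -> levels [6 6 6 8]
Step 9: flows [3->0,3->1,3->2] -> levels [7 7 7 5]
Step 10: flows [0->3,1->3,2->3] -> levels [6 6 6 8]
  -> period-2 cycle (repeats step 8); tank 3 never drops to <=3
Tank 3 never reaches <=3 within 15 steps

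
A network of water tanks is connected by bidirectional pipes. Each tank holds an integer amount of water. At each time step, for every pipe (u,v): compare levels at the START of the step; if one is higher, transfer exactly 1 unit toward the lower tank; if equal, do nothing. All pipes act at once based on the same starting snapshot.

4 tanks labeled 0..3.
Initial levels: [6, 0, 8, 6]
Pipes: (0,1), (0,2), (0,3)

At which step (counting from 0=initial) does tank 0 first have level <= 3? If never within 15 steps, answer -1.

Step 1: flows [0->1,2->0,0=3] -> levels [6 1 7 6]
Step 2: flows [0->1,2->0,0=3] -> levels [6 2 6 6]
Step 3: flows [0->1,0=2,0=3] -> levels [5 3 6 6]
Step 4: flows [0->1,2->0,3->0] -> levels [6 4 5 5]
Step 5: flows [0->1,0->2,0->3] -> levels [3 5 6 6]
Tank 0 first reaches <=3 at step 5

Answer: 5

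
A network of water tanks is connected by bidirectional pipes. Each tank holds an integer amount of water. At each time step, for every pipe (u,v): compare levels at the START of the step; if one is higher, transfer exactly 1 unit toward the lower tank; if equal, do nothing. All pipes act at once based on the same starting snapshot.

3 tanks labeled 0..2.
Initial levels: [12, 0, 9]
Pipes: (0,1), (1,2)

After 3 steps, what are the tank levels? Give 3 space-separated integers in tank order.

Step 1: flows [0->1,2->1] -> levels [11 2 8]
Step 2: flows [0->1,2->1] -> levels [10 4 7]
Step 3: flows [0->1,2->1] -> levels [9 6 6]

Answer: 9 6 6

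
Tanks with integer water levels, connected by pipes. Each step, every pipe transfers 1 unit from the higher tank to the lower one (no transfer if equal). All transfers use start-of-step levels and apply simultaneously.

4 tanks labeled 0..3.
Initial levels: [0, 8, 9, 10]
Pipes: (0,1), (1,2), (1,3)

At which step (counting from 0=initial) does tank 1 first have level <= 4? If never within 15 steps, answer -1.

Answer: -1

Derivation:
Step 1: flows [1->0,2->1,3->1] -> levels [1 9 8 9]
Step 2: flows [1->0,1->2,1=3] -> levels [2 7 9 9]
Step 3: flows [1->0,2->1,3->1] -> levels [3 8 8 8]
Step 4: flows [1->0,1=2,1=3] -> levels [4 7 8 8]
Step 5: flows [1->0,2->1,3->1] -> levels [5 8 7 7]
Step 6: flows [1->0,1->2,1->3] -> levels [6 5 8 8]
Step 7: flows [0->1,2->1,3->1] -> levels [5 8 7 7]
  -> period-2 cycle (repeats step 5); tank 1 never drops to <=4
Tank 1 never reaches <=4 within 15 steps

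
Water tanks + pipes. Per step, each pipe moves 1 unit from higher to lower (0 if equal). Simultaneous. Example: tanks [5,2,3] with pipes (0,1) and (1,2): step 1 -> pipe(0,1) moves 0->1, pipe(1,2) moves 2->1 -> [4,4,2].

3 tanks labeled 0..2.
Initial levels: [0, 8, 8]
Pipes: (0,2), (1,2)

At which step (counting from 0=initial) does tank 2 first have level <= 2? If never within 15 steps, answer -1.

Answer: -1

Derivation:
Step 1: flows [2->0,1=2] -> levels [1 8 7]
Step 2: flows [2->0,1->2] -> levels [2 7 7]
Step 3: flows [2->0,1=2] -> levels [3 7 6]
Step 4: flows [2->0,1->2] -> levels [4 6 6]
Step 5: flows [2->0,1=2] -> levels [5 6 5]
Step 6: flows [0=2,1->2] -> levels [5 5 6]
Step 7: flows [2->0,2->1] -> levels [6 6 4]
Step 8: flows [0->2,1->2] -> levels [5 5 6]
  -> period-2 cycle (repeats step 6); tank 2 never drops to <=2
Tank 2 never reaches <=2 within 15 steps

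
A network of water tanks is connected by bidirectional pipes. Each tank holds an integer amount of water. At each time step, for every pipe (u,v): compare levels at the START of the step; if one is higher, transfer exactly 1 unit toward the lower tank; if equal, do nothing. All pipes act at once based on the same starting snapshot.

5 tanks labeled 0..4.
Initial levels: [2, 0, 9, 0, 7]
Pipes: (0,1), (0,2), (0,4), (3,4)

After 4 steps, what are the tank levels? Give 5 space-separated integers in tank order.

Step 1: flows [0->1,2->0,4->0,4->3] -> levels [3 1 8 1 5]
Step 2: flows [0->1,2->0,4->0,4->3] -> levels [4 2 7 2 3]
Step 3: flows [0->1,2->0,0->4,4->3] -> levels [3 3 6 3 3]
Step 4: flows [0=1,2->0,0=4,3=4] -> levels [4 3 5 3 3]

Answer: 4 3 5 3 3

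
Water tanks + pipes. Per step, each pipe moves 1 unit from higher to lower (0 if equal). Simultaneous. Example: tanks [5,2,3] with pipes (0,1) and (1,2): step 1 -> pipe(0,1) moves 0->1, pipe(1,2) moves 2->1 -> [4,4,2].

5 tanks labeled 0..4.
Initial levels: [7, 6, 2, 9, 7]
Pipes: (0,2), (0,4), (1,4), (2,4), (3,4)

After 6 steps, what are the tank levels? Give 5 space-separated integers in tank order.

Step 1: flows [0->2,0=4,4->1,4->2,3->4] -> levels [6 7 4 8 6]
Step 2: flows [0->2,0=4,1->4,4->2,3->4] -> levels [5 6 6 7 7]
Step 3: flows [2->0,4->0,4->1,4->2,3=4] -> levels [7 7 6 7 4]
Step 4: flows [0->2,0->4,1->4,2->4,3->4] -> levels [5 6 6 6 8]
Step 5: flows [2->0,4->0,4->1,4->2,4->3] -> levels [7 7 6 7 4]
  -> period-2 cycle: step 5 state = step 3 state
  -> state at step 6: (6-3) mod 2 = 1, same as step 4 -> [5 6 6 6 8]

Answer: 5 6 6 6 8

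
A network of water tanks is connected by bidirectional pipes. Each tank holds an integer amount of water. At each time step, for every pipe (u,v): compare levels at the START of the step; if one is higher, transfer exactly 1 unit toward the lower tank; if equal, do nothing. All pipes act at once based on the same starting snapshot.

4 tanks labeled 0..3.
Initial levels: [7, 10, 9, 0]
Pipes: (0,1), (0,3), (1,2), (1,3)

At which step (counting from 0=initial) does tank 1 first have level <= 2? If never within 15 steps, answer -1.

Answer: -1

Derivation:
Step 1: flows [1->0,0->3,1->2,1->3] -> levels [7 7 10 2]
Step 2: flows [0=1,0->3,2->1,1->3] -> levels [6 7 9 4]
Step 3: flows [1->0,0->3,2->1,1->3] -> levels [6 6 8 6]
Step 4: flows [0=1,0=3,2->1,1=3] -> levels [6 7 7 6]
Step 5: flows [1->0,0=3,1=2,1->3] -> levels [7 5 7 7]
Step 6: flows [0->1,0=3,2->1,3->1] -> levels [6 8 6 6]
Step 7: flows [1->0,0=3,1->2,1->3] -> levels [7 5 7 7]
  -> period-2 cycle (repeats step 5); tank 1 never drops to <=2
Tank 1 never reaches <=2 within 15 steps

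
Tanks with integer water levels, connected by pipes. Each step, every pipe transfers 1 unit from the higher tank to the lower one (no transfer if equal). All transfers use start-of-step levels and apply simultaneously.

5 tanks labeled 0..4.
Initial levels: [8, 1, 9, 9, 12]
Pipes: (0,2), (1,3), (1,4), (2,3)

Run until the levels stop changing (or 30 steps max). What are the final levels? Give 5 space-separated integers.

Answer: 7 9 9 7 7

Derivation:
Step 1: flows [2->0,3->1,4->1,2=3] -> levels [9 3 8 8 11]
Step 2: flows [0->2,3->1,4->1,2=3] -> levels [8 5 9 7 10]
Step 3: flows [2->0,3->1,4->1,2->3] -> levels [9 7 7 7 9]
Step 4: flows [0->2,1=3,4->1,2=3] -> levels [8 8 8 7 8]
Step 5: flows [0=2,1->3,1=4,2->3] -> levels [8 7 7 9 8]
Step 6: flows [0->2,3->1,4->1,3->2] -> levels [7 9 9 7 7]
Step 7: flows [2->0,1->3,1->4,2->3] -> levels [8 7 7 9 8]
  -> period-2 cycle: step 7 state = step 5 state; never stabilizes
  -> state at step 30: (30-5) mod 2 = 1, same as step 6 -> [7 9 9 7 7]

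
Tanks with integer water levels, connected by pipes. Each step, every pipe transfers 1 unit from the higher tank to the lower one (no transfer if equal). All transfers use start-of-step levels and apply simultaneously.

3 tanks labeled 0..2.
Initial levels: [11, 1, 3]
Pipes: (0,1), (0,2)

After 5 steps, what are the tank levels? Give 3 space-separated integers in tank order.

Answer: 5 5 5

Derivation:
Step 1: flows [0->1,0->2] -> levels [9 2 4]
Step 2: flows [0->1,0->2] -> levels [7 3 5]
Step 3: flows [0->1,0->2] -> levels [5 4 6]
Step 4: flows [0->1,2->0] -> levels [5 5 5]
Step 5: flows [0=1,0=2] -> levels [5 5 5]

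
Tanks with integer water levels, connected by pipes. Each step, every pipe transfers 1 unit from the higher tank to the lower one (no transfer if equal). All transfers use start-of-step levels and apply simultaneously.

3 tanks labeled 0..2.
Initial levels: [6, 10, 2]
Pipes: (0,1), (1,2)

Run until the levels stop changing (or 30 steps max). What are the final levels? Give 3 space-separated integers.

Answer: 6 6 6

Derivation:
Step 1: flows [1->0,1->2] -> levels [7 8 3]
Step 2: flows [1->0,1->2] -> levels [8 6 4]
Step 3: flows [0->1,1->2] -> levels [7 6 5]
Step 4: flows [0->1,1->2] -> levels [6 6 6]
Step 5: flows [0=1,1=2] -> levels [6 6 6]
  -> stable (no change)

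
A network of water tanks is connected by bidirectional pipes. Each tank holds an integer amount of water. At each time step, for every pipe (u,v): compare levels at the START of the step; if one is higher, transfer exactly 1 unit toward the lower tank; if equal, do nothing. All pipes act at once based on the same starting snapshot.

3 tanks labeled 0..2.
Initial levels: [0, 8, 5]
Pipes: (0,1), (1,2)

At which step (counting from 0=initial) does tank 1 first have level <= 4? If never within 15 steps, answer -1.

Answer: 4

Derivation:
Step 1: flows [1->0,1->2] -> levels [1 6 6]
Step 2: flows [1->0,1=2] -> levels [2 5 6]
Step 3: flows [1->0,2->1] -> levels [3 5 5]
Step 4: flows [1->0,1=2] -> levels [4 4 5]
Tank 1 first reaches <=4 at step 4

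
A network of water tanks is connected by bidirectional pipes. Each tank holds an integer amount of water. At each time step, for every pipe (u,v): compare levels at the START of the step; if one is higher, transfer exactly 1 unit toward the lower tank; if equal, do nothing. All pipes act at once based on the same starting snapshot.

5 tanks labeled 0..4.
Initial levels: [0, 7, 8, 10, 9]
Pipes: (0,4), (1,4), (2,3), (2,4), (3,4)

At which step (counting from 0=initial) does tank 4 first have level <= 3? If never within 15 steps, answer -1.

Answer: -1

Derivation:
Step 1: flows [4->0,4->1,3->2,4->2,3->4] -> levels [1 8 10 8 7]
Step 2: flows [4->0,1->4,2->3,2->4,3->4] -> levels [2 7 8 8 9]
Step 3: flows [4->0,4->1,2=3,4->2,4->3] -> levels [3 8 9 9 5]
Step 4: flows [4->0,1->4,2=3,2->4,3->4] -> levels [4 7 8 8 7]
Step 5: flows [4->0,1=4,2=3,2->4,3->4] -> levels [5 7 7 7 8]
Step 6: flows [4->0,4->1,2=3,4->2,4->3] -> levels [6 8 8 8 4]
Step 7: flows [0->4,1->4,2=3,2->4,3->4] -> levels [5 7 7 7 8]
  -> period-2 cycle (repeats step 5); tank 4 never drops to <=3
Tank 4 never reaches <=3 within 15 steps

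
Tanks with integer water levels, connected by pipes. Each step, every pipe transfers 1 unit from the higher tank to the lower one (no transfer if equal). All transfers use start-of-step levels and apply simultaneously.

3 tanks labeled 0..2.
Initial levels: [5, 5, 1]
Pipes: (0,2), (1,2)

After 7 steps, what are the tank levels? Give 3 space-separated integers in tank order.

Step 1: flows [0->2,1->2] -> levels [4 4 3]
Step 2: flows [0->2,1->2] -> levels [3 3 5]
Step 3: flows [2->0,2->1] -> levels [4 4 3]
  -> period-2 cycle: step 3 state = step 1 state
  -> state at step 7: (7-1) mod 2 = 0, same as step 1 -> [4 4 3]

Answer: 4 4 3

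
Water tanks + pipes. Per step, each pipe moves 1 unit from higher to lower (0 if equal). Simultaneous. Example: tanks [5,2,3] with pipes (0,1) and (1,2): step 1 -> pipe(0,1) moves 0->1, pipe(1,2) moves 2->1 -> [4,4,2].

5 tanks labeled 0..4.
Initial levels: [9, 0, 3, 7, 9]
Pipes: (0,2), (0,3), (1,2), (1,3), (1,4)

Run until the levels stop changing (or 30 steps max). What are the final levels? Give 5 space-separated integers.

Answer: 4 4 7 7 6

Derivation:
Step 1: flows [0->2,0->3,2->1,3->1,4->1] -> levels [7 3 3 7 8]
Step 2: flows [0->2,0=3,1=2,3->1,4->1] -> levels [6 5 4 6 7]
Step 3: flows [0->2,0=3,1->2,3->1,4->1] -> levels [5 6 6 5 6]
Step 4: flows [2->0,0=3,1=2,1->3,1=4] -> levels [6 5 5 6 6]
Step 5: flows [0->2,0=3,1=2,3->1,4->1] -> levels [5 7 6 5 5]
Step 6: flows [2->0,0=3,1->2,1->3,1->4] -> levels [6 4 6 6 6]
Step 7: flows [0=2,0=3,2->1,3->1,4->1] -> levels [6 7 5 5 5]
Step 8: flows [0->2,0->3,1->2,1->3,1->4] -> levels [4 4 7 7 6]
Step 9: flows [2->0,3->0,2->1,3->1,4->1] -> levels [6 7 5 5 5]
  -> period-2 cycle: step 9 state = step 7 state; never stabilizes
  -> state at step 30: (30-7) mod 2 = 1, same as step 8 -> [4 4 7 7 6]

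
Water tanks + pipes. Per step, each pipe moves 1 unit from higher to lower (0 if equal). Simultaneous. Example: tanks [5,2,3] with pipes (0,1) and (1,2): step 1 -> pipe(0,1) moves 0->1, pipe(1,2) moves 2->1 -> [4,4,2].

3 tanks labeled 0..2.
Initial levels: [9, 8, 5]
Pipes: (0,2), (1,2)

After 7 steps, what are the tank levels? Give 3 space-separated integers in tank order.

Step 1: flows [0->2,1->2] -> levels [8 7 7]
Step 2: flows [0->2,1=2] -> levels [7 7 8]
Step 3: flows [2->0,2->1] -> levels [8 8 6]
Step 4: flows [0->2,1->2] -> levels [7 7 8]
  -> period-2 cycle: step 4 state = step 2 state
  -> state at step 7: (7-2) mod 2 = 1, same as step 3 -> [8 8 6]

Answer: 8 8 6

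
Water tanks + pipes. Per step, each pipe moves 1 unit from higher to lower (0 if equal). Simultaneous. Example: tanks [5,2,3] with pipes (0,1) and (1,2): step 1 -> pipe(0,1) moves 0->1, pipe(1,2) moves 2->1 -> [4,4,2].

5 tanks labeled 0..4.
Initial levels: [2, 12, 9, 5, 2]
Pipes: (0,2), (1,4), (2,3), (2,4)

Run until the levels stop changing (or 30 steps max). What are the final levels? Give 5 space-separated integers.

Answer: 6 6 4 6 8

Derivation:
Step 1: flows [2->0,1->4,2->3,2->4] -> levels [3 11 6 6 4]
Step 2: flows [2->0,1->4,2=3,2->4] -> levels [4 10 4 6 6]
Step 3: flows [0=2,1->4,3->2,4->2] -> levels [4 9 6 5 6]
Step 4: flows [2->0,1->4,2->3,2=4] -> levels [5 8 4 6 7]
Step 5: flows [0->2,1->4,3->2,4->2] -> levels [4 7 7 5 7]
Step 6: flows [2->0,1=4,2->3,2=4] -> levels [5 7 5 6 7]
Step 7: flows [0=2,1=4,3->2,4->2] -> levels [5 7 7 5 6]
Step 8: flows [2->0,1->4,2->3,2->4] -> levels [6 6 4 6 8]
Step 9: flows [0->2,4->1,3->2,4->2] -> levels [5 7 7 5 6]
  -> period-2 cycle: step 9 state = step 7 state; never stabilizes
  -> state at step 30: (30-7) mod 2 = 1, same as step 8 -> [6 6 4 6 8]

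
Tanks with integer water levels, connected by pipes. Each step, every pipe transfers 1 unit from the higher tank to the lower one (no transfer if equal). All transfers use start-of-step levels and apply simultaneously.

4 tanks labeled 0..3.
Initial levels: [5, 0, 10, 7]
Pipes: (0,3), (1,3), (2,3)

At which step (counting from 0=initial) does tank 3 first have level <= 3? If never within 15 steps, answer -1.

Answer: -1

Derivation:
Step 1: flows [3->0,3->1,2->3] -> levels [6 1 9 6]
Step 2: flows [0=3,3->1,2->3] -> levels [6 2 8 6]
Step 3: flows [0=3,3->1,2->3] -> levels [6 3 7 6]
Step 4: flows [0=3,3->1,2->3] -> levels [6 4 6 6]
Step 5: flows [0=3,3->1,2=3] -> levels [6 5 6 5]
Step 6: flows [0->3,1=3,2->3] -> levels [5 5 5 7]
Step 7: flows [3->0,3->1,3->2] -> levels [6 6 6 4]
Step 8: flows [0->3,1->3,2->3] -> levels [5 5 5 7]
  -> period-2 cycle (repeats step 6); tank 3 never drops to <=3
Tank 3 never reaches <=3 within 15 steps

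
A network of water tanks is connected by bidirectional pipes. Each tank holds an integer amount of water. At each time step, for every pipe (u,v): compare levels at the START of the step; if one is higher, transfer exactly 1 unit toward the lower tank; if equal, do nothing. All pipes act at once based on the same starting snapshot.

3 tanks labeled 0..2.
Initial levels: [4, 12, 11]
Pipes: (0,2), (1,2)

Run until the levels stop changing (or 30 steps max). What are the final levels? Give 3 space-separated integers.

Answer: 9 9 9

Derivation:
Step 1: flows [2->0,1->2] -> levels [5 11 11]
Step 2: flows [2->0,1=2] -> levels [6 11 10]
Step 3: flows [2->0,1->2] -> levels [7 10 10]
Step 4: flows [2->0,1=2] -> levels [8 10 9]
Step 5: flows [2->0,1->2] -> levels [9 9 9]
Step 6: flows [0=2,1=2] -> levels [9 9 9]
  -> stable (no change)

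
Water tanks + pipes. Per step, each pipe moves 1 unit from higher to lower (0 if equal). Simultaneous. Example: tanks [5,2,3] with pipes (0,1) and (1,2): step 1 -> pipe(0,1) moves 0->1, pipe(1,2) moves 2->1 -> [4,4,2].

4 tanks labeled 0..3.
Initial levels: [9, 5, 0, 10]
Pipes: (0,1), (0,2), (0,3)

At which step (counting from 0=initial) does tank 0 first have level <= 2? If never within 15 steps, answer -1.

Answer: -1

Derivation:
Step 1: flows [0->1,0->2,3->0] -> levels [8 6 1 9]
Step 2: flows [0->1,0->2,3->0] -> levels [7 7 2 8]
Step 3: flows [0=1,0->2,3->0] -> levels [7 7 3 7]
Step 4: flows [0=1,0->2,0=3] -> levels [6 7 4 7]
Step 5: flows [1->0,0->2,3->0] -> levels [7 6 5 6]
Step 6: flows [0->1,0->2,0->3] -> levels [4 7 6 7]
Step 7: flows [1->0,2->0,3->0] -> levels [7 6 5 6]
  -> period-2 cycle (repeats step 5); tank 0 never drops to <=2
Tank 0 never reaches <=2 within 15 steps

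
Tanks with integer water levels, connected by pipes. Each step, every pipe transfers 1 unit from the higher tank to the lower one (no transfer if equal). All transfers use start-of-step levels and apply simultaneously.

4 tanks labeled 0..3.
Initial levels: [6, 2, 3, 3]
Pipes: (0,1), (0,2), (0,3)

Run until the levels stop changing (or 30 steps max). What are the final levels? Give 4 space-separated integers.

Step 1: flows [0->1,0->2,0->3] -> levels [3 3 4 4]
Step 2: flows [0=1,2->0,3->0] -> levels [5 3 3 3]
Step 3: flows [0->1,0->2,0->3] -> levels [2 4 4 4]
Step 4: flows [1->0,2->0,3->0] -> levels [5 3 3 3]
  -> period-2 cycle: step 4 state = step 2 state; never stabilizes
  -> state at step 30: (30-2) mod 2 = 0, same as step 2 -> [5 3 3 3]

Answer: 5 3 3 3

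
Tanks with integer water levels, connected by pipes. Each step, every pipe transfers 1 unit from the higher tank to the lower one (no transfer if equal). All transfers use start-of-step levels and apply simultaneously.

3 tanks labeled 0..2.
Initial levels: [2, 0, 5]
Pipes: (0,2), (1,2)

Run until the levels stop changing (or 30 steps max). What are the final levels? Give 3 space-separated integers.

Answer: 3 3 1

Derivation:
Step 1: flows [2->0,2->1] -> levels [3 1 3]
Step 2: flows [0=2,2->1] -> levels [3 2 2]
Step 3: flows [0->2,1=2] -> levels [2 2 3]
Step 4: flows [2->0,2->1] -> levels [3 3 1]
Step 5: flows [0->2,1->2] -> levels [2 2 3]
  -> period-2 cycle: step 5 state = step 3 state; never stabilizes
  -> state at step 30: (30-3) mod 2 = 1, same as step 4 -> [3 3 1]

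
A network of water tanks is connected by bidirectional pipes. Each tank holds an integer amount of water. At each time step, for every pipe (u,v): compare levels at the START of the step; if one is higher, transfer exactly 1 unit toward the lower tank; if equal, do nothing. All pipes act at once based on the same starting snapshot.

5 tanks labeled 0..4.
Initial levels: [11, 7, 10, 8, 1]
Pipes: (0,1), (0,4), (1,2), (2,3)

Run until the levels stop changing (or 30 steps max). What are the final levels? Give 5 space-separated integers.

Answer: 8 6 9 8 6

Derivation:
Step 1: flows [0->1,0->4,2->1,2->3] -> levels [9 9 8 9 2]
Step 2: flows [0=1,0->4,1->2,3->2] -> levels [8 8 10 8 3]
Step 3: flows [0=1,0->4,2->1,2->3] -> levels [7 9 8 9 4]
Step 4: flows [1->0,0->4,1->2,3->2] -> levels [7 7 10 8 5]
Step 5: flows [0=1,0->4,2->1,2->3] -> levels [6 8 8 9 6]
Step 6: flows [1->0,0=4,1=2,3->2] -> levels [7 7 9 8 6]
Step 7: flows [0=1,0->4,2->1,2->3] -> levels [6 8 7 9 7]
Step 8: flows [1->0,4->0,1->2,3->2] -> levels [8 6 9 8 6]
Step 9: flows [0->1,0->4,2->1,2->3] -> levels [6 8 7 9 7]
  -> period-2 cycle: step 9 state = step 7 state; never stabilizes
  -> state at step 30: (30-7) mod 2 = 1, same as step 8 -> [8 6 9 8 6]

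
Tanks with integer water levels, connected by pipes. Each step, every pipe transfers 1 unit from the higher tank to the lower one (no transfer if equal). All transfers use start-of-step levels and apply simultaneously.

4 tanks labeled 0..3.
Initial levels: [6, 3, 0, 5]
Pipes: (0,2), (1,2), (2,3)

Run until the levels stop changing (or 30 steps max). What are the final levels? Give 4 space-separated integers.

Answer: 3 3 5 3

Derivation:
Step 1: flows [0->2,1->2,3->2] -> levels [5 2 3 4]
Step 2: flows [0->2,2->1,3->2] -> levels [4 3 4 3]
Step 3: flows [0=2,2->1,2->3] -> levels [4 4 2 4]
Step 4: flows [0->2,1->2,3->2] -> levels [3 3 5 3]
Step 5: flows [2->0,2->1,2->3] -> levels [4 4 2 4]
  -> period-2 cycle: step 5 state = step 3 state; never stabilizes
  -> state at step 30: (30-3) mod 2 = 1, same as step 4 -> [3 3 5 3]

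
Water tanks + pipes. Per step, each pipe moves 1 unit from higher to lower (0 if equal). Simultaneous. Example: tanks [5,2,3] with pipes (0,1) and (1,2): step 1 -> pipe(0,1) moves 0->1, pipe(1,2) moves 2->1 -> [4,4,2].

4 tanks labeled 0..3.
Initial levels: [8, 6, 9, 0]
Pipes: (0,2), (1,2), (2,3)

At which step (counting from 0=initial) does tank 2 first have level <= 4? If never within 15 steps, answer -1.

Answer: 5

Derivation:
Step 1: flows [2->0,2->1,2->3] -> levels [9 7 6 1]
Step 2: flows [0->2,1->2,2->3] -> levels [8 6 7 2]
Step 3: flows [0->2,2->1,2->3] -> levels [7 7 6 3]
Step 4: flows [0->2,1->2,2->3] -> levels [6 6 7 4]
Step 5: flows [2->0,2->1,2->3] -> levels [7 7 4 5]
Tank 2 first reaches <=4 at step 5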